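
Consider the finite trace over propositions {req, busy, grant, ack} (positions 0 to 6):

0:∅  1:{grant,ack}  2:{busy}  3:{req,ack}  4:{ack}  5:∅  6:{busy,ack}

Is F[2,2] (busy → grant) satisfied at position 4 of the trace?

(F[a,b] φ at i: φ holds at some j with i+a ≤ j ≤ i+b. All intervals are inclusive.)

Check (busy → grant) at each j in [6,6]:
  j=6: false
No position in the window satisfies it → formula fails.

No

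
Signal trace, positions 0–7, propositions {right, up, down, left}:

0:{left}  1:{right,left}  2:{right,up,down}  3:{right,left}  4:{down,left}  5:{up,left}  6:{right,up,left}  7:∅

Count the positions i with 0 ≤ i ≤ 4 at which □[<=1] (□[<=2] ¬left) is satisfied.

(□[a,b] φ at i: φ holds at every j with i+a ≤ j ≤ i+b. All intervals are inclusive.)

0

Evaluate at each i in [0,4]:
  i=0: ✗ (fails at j=0)
  i=1: ✗ (fails at j=1)
  i=2: ✗ (fails at j=2)
  i=3: ✗ (fails at j=3)
  i=4: ✗ (fails at j=4)
Positions where it holds: {} → 0.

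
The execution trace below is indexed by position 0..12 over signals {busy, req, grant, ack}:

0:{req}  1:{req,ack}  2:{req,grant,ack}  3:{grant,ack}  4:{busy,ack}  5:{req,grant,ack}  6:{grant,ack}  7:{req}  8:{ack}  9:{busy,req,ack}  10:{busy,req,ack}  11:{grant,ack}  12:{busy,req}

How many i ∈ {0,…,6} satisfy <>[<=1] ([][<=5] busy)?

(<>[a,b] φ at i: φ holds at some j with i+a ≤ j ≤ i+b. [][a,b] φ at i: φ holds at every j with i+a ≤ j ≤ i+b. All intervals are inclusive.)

Evaluate at each i in [0,6]:
  i=0: ✗ (none in [0,1])
  i=1: ✗ (none in [1,2])
  i=2: ✗ (none in [2,3])
  i=3: ✗ (none in [3,4])
  i=4: ✗ (none in [4,5])
  i=5: ✗ (none in [5,6])
  i=6: ✗ (none in [6,7])
Positions where it holds: {} → 0.

0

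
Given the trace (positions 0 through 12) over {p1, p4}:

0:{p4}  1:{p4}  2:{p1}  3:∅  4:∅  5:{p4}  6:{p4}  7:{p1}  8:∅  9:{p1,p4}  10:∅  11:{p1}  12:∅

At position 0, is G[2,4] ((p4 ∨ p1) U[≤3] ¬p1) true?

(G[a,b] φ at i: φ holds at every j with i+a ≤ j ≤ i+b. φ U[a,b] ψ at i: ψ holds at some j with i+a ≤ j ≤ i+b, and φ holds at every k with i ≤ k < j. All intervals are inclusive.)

True

Check ((p4 ∨ p1) U[≤3] ¬p1) at every j in [2,4]:
  j=2: holds
  j=3: holds
  j=4: holds
All positions satisfy it → formula holds.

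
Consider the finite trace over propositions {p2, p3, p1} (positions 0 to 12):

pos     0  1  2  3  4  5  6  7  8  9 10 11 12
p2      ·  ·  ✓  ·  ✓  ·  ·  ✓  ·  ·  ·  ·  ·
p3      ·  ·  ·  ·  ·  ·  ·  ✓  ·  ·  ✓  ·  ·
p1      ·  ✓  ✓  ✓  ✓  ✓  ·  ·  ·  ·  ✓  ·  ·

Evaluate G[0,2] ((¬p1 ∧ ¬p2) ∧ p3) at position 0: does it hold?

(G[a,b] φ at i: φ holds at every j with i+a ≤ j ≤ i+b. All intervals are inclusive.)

No

Check ((¬p1 ∧ ¬p2) ∧ p3) at every j in [0,2]:
  j=0: false
  j=1: false
  j=2: false
Fails at j=0 → formula fails.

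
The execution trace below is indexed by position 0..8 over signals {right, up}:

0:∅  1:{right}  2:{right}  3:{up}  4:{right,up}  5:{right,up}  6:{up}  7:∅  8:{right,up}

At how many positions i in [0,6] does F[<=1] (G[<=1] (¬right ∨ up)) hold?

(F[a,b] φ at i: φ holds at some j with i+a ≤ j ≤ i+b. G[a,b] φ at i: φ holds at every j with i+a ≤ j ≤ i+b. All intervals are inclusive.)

Evaluate at each i in [0,6]:
  i=0: ✗ (none in [0,1])
  i=1: ✗ (none in [1,2])
  i=2: ✓ (witness j=3)
  i=3: ✓ (witness j=3)
  i=4: ✓ (witness j=4)
  i=5: ✓ (witness j=5)
  i=6: ✓ (witness j=6)
Positions where it holds: {2, 3, 4, 5, 6} → 5.

5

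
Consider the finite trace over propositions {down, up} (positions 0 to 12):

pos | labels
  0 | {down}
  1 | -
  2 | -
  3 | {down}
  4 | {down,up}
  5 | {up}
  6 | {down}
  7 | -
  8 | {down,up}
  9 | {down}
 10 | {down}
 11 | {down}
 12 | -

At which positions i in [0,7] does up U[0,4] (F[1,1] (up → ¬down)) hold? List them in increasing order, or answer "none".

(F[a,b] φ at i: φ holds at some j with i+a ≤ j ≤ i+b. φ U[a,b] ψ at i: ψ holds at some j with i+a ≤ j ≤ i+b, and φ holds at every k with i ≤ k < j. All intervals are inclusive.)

Evaluate at each i in [0,7]:
  i=0: ✓ (rhs at j=0)
  i=1: ✓ (rhs at j=1)
  i=2: ✓ (rhs at j=2)
  i=3: ✗ (lhs fails at k=3 before rhs at j=4)
  i=4: ✓ (rhs at j=4)
  i=5: ✓ (rhs at j=5)
  i=6: ✓ (rhs at j=6)
  i=7: ✗ (lhs fails at k=7 before rhs at j=8)

0, 1, 2, 4, 5, 6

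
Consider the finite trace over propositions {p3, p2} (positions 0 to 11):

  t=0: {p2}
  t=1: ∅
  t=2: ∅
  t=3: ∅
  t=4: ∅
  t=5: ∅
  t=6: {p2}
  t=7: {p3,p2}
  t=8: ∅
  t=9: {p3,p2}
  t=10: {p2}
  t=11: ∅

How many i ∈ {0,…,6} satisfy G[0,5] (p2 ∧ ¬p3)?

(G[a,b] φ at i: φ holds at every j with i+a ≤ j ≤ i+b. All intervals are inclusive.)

Evaluate at each i in [0,6]:
  i=0: ✗ (fails at j=1)
  i=1: ✗ (fails at j=1)
  i=2: ✗ (fails at j=2)
  i=3: ✗ (fails at j=3)
  i=4: ✗ (fails at j=4)
  i=5: ✗ (fails at j=5)
  i=6: ✗ (fails at j=7)
Positions where it holds: {} → 0.

0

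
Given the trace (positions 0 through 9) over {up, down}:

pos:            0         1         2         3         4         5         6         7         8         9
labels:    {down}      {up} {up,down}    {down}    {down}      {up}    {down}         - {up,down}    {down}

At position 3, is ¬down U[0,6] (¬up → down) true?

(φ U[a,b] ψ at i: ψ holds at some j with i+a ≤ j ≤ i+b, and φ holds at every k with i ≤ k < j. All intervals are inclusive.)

Holds

Need some j in [3,9] with (¬up → down), and ¬down at every k in [3,j-1].
  j=3: (¬up → down) holds; no prefix to check → satisfied.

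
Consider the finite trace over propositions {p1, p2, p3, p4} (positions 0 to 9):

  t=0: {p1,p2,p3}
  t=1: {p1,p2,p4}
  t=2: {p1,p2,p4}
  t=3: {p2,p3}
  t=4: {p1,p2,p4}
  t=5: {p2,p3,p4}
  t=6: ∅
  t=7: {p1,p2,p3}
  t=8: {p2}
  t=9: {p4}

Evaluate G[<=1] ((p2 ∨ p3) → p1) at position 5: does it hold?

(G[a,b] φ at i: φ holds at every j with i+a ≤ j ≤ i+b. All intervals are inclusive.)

Check ((p2 ∨ p3) → p1) at every j in [5,6]:
  j=5: antecedent true; consequent false → ✗
  j=6: antecedent false → ✓
Fails at j=5 → formula fails.

No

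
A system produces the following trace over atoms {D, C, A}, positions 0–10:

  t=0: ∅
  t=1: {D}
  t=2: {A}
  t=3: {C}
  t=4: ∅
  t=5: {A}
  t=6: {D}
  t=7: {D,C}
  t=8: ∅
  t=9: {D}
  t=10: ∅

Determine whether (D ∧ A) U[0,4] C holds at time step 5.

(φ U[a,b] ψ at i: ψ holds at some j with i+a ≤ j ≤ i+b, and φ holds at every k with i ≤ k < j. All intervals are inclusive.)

No

Need some j in [5,9] with C, and (D ∧ A) at every k in [5,j-1].
  j=5: C false.
  j=6: C false.
  j=7: C holds, but (D ∧ A) fails at k=5 → not this j.
  j=8: C false.
  j=9: C false.
No j in the window works → until fails.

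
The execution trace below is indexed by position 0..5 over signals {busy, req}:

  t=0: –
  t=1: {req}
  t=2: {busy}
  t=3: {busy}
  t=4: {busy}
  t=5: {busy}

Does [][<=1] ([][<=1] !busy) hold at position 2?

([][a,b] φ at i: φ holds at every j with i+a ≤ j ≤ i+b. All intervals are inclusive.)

Does not hold

Check [][<=1] !busy at every j in [2,3]:
  j=2: fails at 2
  j=3: fails at 3
Fails at j=2 → formula fails.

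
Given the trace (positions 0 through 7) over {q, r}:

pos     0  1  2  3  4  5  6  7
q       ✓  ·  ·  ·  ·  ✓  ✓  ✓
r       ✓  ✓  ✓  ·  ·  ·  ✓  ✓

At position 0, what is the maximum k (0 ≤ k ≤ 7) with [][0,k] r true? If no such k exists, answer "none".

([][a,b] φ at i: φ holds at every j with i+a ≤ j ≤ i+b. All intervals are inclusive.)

2

r must hold from j=0 onward; find where it first fails.
  j=0: holds
  j=1: holds
  j=2: holds
  j=3: fails
Holds on [0,2], so largest k = 2.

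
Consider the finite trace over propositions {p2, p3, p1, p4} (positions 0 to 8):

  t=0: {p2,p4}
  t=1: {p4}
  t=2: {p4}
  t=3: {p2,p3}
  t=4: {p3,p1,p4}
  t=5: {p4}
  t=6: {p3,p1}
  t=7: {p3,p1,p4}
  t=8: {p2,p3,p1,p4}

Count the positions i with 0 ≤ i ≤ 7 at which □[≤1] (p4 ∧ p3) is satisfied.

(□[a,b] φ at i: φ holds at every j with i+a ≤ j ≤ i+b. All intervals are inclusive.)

1

Evaluate at each i in [0,7]:
  i=0: ✗ (fails at j=0)
  i=1: ✗ (fails at j=1)
  i=2: ✗ (fails at j=2)
  i=3: ✗ (fails at j=3)
  i=4: ✗ (fails at j=5)
  i=5: ✗ (fails at j=5)
  i=6: ✗ (fails at j=6)
  i=7: ✓ (all of [7,8])
Positions where it holds: {7} → 1.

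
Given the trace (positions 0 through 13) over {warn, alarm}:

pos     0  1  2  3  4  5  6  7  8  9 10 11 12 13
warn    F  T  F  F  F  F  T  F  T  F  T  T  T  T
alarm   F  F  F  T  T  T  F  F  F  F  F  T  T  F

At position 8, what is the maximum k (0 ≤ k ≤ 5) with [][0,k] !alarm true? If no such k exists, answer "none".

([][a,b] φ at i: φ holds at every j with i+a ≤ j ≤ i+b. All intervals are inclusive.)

!alarm must hold from j=8 onward; find where it first fails.
  j=8: holds
  j=9: holds
  j=10: holds
  j=11: fails
Holds on [8,10], so largest k = 2.

2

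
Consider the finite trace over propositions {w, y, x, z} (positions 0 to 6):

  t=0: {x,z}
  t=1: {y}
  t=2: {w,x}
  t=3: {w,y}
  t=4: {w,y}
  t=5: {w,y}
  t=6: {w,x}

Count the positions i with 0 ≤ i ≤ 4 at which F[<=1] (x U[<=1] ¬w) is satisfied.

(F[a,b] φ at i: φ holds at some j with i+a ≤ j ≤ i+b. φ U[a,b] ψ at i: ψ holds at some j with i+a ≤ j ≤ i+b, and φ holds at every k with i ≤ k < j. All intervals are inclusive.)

2

Evaluate at each i in [0,4]:
  i=0: ✓ (witness j=0)
  i=1: ✓ (witness j=1)
  i=2: ✗ (none in [2,3])
  i=3: ✗ (none in [3,4])
  i=4: ✗ (none in [4,5])
Positions where it holds: {0, 1} → 2.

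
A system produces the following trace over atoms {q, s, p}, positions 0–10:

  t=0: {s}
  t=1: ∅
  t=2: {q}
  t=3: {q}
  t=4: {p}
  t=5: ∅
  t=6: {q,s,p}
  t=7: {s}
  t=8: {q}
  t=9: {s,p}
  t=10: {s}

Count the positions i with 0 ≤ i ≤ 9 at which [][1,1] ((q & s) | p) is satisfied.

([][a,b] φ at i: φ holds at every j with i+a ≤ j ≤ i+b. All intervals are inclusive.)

3

Evaluate at each i in [0,9]:
  i=0: ✗ (fails at j=1)
  i=1: ✗ (fails at j=2)
  i=2: ✗ (fails at j=3)
  i=3: ✓ (all of [4,4])
  i=4: ✗ (fails at j=5)
  i=5: ✓ (all of [6,6])
  i=6: ✗ (fails at j=7)
  i=7: ✗ (fails at j=8)
  i=8: ✓ (all of [9,9])
  i=9: ✗ (fails at j=10)
Positions where it holds: {3, 5, 8} → 3.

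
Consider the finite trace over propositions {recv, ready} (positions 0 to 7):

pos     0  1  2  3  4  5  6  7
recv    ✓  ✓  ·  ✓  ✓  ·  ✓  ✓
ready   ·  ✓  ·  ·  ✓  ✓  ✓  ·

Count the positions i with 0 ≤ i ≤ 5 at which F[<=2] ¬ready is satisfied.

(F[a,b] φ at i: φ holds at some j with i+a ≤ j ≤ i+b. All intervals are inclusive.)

5

Evaluate at each i in [0,5]:
  i=0: ✓ (witness j=0)
  i=1: ✓ (witness j=2)
  i=2: ✓ (witness j=2)
  i=3: ✓ (witness j=3)
  i=4: ✗ (none in [4,6])
  i=5: ✓ (witness j=7)
Positions where it holds: {0, 1, 2, 3, 5} → 5.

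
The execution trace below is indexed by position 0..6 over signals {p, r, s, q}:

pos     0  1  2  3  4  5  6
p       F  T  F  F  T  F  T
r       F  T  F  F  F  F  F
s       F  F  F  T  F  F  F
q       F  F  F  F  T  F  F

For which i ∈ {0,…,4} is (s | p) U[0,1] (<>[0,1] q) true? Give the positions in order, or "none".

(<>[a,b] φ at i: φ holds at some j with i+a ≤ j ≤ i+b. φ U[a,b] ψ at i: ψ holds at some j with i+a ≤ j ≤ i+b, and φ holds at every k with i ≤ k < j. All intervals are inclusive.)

3, 4

Evaluate at each i in [0,4]:
  i=0: ✗ (no rhs in [0,1])
  i=1: ✗ (no rhs in [1,2])
  i=2: ✗ (lhs fails at k=2 before rhs at j=3)
  i=3: ✓ (rhs at j=3)
  i=4: ✓ (rhs at j=4)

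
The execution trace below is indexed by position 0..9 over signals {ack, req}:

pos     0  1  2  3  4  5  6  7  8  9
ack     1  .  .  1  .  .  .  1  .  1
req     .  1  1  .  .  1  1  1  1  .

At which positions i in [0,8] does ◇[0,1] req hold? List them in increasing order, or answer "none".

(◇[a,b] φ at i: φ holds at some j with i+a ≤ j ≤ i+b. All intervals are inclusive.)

0, 1, 2, 4, 5, 6, 7, 8

Evaluate at each i in [0,8]:
  i=0: ✓ (witness j=1)
  i=1: ✓ (witness j=1)
  i=2: ✓ (witness j=2)
  i=3: ✗ (none in [3,4])
  i=4: ✓ (witness j=5)
  i=5: ✓ (witness j=5)
  i=6: ✓ (witness j=6)
  i=7: ✓ (witness j=7)
  i=8: ✓ (witness j=8)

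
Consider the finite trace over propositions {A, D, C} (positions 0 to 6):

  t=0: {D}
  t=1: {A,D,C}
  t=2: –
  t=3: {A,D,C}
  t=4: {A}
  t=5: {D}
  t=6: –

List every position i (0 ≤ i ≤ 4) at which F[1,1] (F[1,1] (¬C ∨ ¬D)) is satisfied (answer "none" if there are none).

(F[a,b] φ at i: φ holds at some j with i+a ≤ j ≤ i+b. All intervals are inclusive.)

Evaluate at each i in [0,4]:
  i=0: ✓ (witness j=1)
  i=1: ✗ (none in [2,2])
  i=2: ✓ (witness j=3)
  i=3: ✓ (witness j=4)
  i=4: ✓ (witness j=5)

0, 2, 3, 4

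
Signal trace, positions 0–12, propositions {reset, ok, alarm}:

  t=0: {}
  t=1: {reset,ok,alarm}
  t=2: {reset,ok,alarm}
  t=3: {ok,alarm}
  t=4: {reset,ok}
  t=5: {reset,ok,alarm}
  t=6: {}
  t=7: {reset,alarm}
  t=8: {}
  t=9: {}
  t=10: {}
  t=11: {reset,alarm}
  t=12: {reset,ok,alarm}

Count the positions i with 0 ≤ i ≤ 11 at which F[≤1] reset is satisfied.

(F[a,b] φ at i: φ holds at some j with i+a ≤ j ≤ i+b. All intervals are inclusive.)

10

Evaluate at each i in [0,11]:
  i=0: ✓ (witness j=1)
  i=1: ✓ (witness j=1)
  i=2: ✓ (witness j=2)
  i=3: ✓ (witness j=4)
  i=4: ✓ (witness j=4)
  i=5: ✓ (witness j=5)
  i=6: ✓ (witness j=7)
  i=7: ✓ (witness j=7)
  i=8: ✗ (none in [8,9])
  i=9: ✗ (none in [9,10])
  i=10: ✓ (witness j=11)
  i=11: ✓ (witness j=11)
Positions where it holds: {0, 1, 2, 3, 4, 5, 6, 7, 10, 11} → 10.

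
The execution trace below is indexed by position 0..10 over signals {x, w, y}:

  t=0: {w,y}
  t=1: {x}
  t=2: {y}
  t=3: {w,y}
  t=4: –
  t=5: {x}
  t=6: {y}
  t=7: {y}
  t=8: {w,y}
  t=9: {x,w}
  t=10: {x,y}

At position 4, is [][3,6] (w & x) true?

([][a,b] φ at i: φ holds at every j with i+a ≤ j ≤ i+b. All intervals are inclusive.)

No

Check (w & x) at every j in [7,10]:
  j=7: false
  j=8: false
  j=9: true
  j=10: false
Fails at j=7 → formula fails.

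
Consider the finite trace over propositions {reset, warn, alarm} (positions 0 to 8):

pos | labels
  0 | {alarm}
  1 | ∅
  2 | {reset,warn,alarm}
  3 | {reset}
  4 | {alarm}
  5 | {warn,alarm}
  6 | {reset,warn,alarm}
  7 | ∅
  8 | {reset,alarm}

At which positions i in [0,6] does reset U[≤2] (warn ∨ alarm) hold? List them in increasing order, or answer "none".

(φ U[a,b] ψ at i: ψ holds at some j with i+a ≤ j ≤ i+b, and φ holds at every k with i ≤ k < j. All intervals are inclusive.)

0, 2, 3, 4, 5, 6

Evaluate at each i in [0,6]:
  i=0: ✓ (rhs at j=0)
  i=1: ✗ (lhs fails at k=1 before rhs at j=2)
  i=2: ✓ (rhs at j=2)
  i=3: ✓ (rhs at j=4; lhs holds on [3,3])
  i=4: ✓ (rhs at j=4)
  i=5: ✓ (rhs at j=5)
  i=6: ✓ (rhs at j=6)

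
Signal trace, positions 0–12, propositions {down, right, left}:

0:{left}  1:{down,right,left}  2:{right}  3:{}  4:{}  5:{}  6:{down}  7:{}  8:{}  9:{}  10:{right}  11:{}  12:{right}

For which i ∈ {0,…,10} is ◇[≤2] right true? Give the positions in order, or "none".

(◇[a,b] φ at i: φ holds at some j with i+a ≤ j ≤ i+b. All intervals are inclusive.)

0, 1, 2, 8, 9, 10

Evaluate at each i in [0,10]:
  i=0: ✓ (witness j=1)
  i=1: ✓ (witness j=1)
  i=2: ✓ (witness j=2)
  i=3: ✗ (none in [3,5])
  i=4: ✗ (none in [4,6])
  i=5: ✗ (none in [5,7])
  i=6: ✗ (none in [6,8])
  i=7: ✗ (none in [7,9])
  i=8: ✓ (witness j=10)
  i=9: ✓ (witness j=10)
  i=10: ✓ (witness j=10)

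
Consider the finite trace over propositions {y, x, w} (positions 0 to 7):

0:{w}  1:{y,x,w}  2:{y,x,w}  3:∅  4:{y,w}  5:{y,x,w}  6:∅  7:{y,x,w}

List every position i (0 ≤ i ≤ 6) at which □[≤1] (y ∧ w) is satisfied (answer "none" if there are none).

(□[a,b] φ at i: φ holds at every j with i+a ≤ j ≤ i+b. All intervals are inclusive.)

1, 4

Evaluate at each i in [0,6]:
  i=0: ✗ (fails at j=0)
  i=1: ✓ (all of [1,2])
  i=2: ✗ (fails at j=3)
  i=3: ✗ (fails at j=3)
  i=4: ✓ (all of [4,5])
  i=5: ✗ (fails at j=6)
  i=6: ✗ (fails at j=6)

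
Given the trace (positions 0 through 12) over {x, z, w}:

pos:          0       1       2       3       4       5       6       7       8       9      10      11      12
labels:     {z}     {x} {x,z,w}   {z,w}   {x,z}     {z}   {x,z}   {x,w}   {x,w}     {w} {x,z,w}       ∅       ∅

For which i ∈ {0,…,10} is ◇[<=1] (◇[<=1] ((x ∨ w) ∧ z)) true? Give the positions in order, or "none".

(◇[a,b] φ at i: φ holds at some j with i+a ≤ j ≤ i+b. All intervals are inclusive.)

Evaluate at each i in [0,10]:
  i=0: ✓ (witness j=1)
  i=1: ✓ (witness j=1)
  i=2: ✓ (witness j=2)
  i=3: ✓ (witness j=3)
  i=4: ✓ (witness j=4)
  i=5: ✓ (witness j=5)
  i=6: ✓ (witness j=6)
  i=7: ✗ (none in [7,8])
  i=8: ✓ (witness j=9)
  i=9: ✓ (witness j=9)
  i=10: ✓ (witness j=10)

0, 1, 2, 3, 4, 5, 6, 8, 9, 10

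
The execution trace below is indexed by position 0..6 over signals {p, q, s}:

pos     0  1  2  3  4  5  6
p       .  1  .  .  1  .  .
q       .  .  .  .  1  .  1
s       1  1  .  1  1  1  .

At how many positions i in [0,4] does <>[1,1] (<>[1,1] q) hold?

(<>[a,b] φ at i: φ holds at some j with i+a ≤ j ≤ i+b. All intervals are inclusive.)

Evaluate at each i in [0,4]:
  i=0: ✗ (none in [1,1])
  i=1: ✗ (none in [2,2])
  i=2: ✓ (witness j=3)
  i=3: ✗ (none in [4,4])
  i=4: ✓ (witness j=5)
Positions where it holds: {2, 4} → 2.

2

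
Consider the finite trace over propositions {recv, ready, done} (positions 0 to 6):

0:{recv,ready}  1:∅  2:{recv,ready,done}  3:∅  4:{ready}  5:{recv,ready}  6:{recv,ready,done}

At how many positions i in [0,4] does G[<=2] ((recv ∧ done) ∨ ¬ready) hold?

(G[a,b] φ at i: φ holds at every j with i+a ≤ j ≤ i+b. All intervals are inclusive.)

1

Evaluate at each i in [0,4]:
  i=0: ✗ (fails at j=0)
  i=1: ✓ (all of [1,3])
  i=2: ✗ (fails at j=4)
  i=3: ✗ (fails at j=4)
  i=4: ✗ (fails at j=4)
Positions where it holds: {1} → 1.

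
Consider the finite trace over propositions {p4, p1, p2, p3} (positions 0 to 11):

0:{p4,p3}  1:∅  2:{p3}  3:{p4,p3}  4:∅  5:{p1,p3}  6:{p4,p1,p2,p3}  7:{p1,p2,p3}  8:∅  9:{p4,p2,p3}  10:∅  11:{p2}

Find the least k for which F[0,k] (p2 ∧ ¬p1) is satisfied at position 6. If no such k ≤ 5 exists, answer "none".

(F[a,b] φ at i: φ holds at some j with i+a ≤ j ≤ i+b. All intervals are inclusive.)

3

Scan j = 6,7,… for (p2 ∧ ¬p1):
  j=6: fails
  j=7: fails
  j=8: fails
  j=9: holds
First hit at j=9, so smallest k = 9-6 = 3.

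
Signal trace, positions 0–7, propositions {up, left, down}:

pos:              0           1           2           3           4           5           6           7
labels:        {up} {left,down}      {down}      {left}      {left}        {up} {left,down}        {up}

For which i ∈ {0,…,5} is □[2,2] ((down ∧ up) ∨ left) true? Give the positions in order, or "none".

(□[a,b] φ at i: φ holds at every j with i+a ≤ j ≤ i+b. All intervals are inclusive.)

1, 2, 4

Evaluate at each i in [0,5]:
  i=0: ✗ (fails at j=2)
  i=1: ✓ (all of [3,3])
  i=2: ✓ (all of [4,4])
  i=3: ✗ (fails at j=5)
  i=4: ✓ (all of [6,6])
  i=5: ✗ (fails at j=7)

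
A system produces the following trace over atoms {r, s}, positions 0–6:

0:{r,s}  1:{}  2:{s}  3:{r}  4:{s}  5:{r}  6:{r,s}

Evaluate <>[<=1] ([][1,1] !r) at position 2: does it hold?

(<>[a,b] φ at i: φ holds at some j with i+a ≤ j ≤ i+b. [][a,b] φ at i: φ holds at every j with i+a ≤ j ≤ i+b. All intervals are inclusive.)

Check [][1,1] !r at each j in [2,3]:
  j=2: fails at 3
  j=3: holds on [4,4]
Found at j=3 → formula holds.

Yes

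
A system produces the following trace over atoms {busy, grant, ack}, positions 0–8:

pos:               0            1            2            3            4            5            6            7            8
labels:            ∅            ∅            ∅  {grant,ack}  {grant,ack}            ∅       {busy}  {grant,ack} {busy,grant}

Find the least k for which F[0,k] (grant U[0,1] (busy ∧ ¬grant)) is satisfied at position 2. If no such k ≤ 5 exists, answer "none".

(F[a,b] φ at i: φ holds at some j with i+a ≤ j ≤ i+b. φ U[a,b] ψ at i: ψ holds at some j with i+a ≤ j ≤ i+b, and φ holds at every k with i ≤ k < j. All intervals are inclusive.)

Scan j = 2,3,… for (grant U[0,1] (busy ∧ ¬grant)):
  j=2: fails
  j=3: fails
  j=4: fails
  j=5: fails
  j=6: holds
First hit at j=6, so smallest k = 6-2 = 4.

4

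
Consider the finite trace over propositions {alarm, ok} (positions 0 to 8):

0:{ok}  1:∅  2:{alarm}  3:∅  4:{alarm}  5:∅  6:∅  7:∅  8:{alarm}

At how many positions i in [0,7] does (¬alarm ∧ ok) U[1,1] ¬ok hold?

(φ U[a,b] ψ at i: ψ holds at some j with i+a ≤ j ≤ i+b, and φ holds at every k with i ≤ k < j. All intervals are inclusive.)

1

Evaluate at each i in [0,7]:
  i=0: ✓ (rhs at j=1; lhs holds on [0,0])
  i=1: ✗ (lhs fails at k=1 before rhs at j=2)
  i=2: ✗ (lhs fails at k=2 before rhs at j=3)
  i=3: ✗ (lhs fails at k=3 before rhs at j=4)
  i=4: ✗ (lhs fails at k=4 before rhs at j=5)
  i=5: ✗ (lhs fails at k=5 before rhs at j=6)
  i=6: ✗ (lhs fails at k=6 before rhs at j=7)
  i=7: ✗ (lhs fails at k=7 before rhs at j=8)
Positions where it holds: {0} → 1.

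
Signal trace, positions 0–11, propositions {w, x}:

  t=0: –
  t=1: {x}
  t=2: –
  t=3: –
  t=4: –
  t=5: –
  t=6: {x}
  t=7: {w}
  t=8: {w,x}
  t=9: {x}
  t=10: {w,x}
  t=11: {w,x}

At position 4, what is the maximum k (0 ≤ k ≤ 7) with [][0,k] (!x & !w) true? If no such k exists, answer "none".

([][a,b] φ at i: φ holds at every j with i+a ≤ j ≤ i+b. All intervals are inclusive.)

(!x & !w) must hold from j=4 onward; find where it first fails.
  j=4: holds
  j=5: holds
  j=6: fails
Holds on [4,5], so largest k = 1.

1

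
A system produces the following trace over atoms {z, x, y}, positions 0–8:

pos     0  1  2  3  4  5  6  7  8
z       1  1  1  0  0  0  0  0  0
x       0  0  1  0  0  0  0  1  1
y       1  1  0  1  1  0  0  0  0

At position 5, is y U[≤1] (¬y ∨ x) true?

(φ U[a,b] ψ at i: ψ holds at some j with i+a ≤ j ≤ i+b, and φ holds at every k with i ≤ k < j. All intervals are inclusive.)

Holds

Need some j in [5,6] with (¬y ∨ x), and y at every k in [5,j-1].
  j=5: (¬y ∨ x) holds; no prefix to check → satisfied.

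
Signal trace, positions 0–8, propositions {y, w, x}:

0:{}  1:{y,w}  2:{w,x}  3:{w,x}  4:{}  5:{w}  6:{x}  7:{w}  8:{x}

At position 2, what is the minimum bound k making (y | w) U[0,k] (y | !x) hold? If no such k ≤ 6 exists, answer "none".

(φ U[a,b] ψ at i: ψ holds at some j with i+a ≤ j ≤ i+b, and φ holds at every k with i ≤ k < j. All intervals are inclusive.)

Need earliest j ≥ 2 with (y | !x), and (y | w) at every k in [2,j-1].
  j=2: rhs fails.
  j=3: rhs fails.
  j=4: rhs holds; lhs holds on [2,3]. k = 2.

2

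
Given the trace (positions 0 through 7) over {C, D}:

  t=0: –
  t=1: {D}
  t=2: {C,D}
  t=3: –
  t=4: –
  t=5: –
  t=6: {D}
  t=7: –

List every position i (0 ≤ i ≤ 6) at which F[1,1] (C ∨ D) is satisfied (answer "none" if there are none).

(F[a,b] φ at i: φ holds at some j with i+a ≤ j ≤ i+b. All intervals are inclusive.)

0, 1, 5

Evaluate at each i in [0,6]:
  i=0: ✓ (witness j=1)
  i=1: ✓ (witness j=2)
  i=2: ✗ (none in [3,3])
  i=3: ✗ (none in [4,4])
  i=4: ✗ (none in [5,5])
  i=5: ✓ (witness j=6)
  i=6: ✗ (none in [7,7])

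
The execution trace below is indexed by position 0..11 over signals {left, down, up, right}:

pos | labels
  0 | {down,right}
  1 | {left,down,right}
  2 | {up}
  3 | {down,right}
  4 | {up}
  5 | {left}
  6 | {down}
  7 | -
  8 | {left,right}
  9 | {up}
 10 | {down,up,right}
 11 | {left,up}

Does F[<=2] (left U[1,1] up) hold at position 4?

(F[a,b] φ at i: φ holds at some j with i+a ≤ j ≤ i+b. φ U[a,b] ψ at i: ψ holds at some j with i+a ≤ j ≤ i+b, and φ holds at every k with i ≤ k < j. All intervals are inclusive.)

No

Check (left U[1,1] up) at each j in [4,6]:
  j=4: fails
  j=5: fails
  j=6: fails
No position in the window satisfies it → formula fails.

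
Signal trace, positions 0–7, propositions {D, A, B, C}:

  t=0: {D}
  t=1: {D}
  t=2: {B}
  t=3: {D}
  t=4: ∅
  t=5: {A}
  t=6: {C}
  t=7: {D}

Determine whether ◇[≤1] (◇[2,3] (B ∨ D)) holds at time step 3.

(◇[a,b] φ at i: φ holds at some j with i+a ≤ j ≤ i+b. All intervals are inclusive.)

Check ◇[2,3] (B ∨ D) at each j in [3,4]:
  j=3: fails (none in [5,6])
  j=4: holds (witness at 7)
Found at j=4 → formula holds.

True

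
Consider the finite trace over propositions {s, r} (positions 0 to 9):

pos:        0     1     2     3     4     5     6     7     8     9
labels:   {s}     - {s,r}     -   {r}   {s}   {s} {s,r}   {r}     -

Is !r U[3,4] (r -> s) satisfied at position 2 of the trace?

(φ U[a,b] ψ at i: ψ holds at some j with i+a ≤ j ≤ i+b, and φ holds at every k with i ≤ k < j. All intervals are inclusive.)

No

Need some j in [5,6] with (r -> s), and !r at every k in [2,j-1].
  j=5: (r -> s) holds, but !r fails at k=2 → not this j.
  j=6: (r -> s) holds, but !r fails at k=2 → not this j.
No j in the window works → until fails.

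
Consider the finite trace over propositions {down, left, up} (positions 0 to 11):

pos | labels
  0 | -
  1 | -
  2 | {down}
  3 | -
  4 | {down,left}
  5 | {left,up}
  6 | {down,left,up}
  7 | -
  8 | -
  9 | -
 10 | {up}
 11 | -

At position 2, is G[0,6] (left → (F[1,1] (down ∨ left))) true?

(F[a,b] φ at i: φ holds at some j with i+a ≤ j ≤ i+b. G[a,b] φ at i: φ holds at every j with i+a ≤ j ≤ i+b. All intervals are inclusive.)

Check (left → (F[1,1] (down ∨ left))) at every j in [2,8]:
  j=2: antecedent false → ✓
  j=3: antecedent false → ✓
  j=4: antecedent true; consequent holds (witness at 5) → ✓
  j=5: antecedent true; consequent holds (witness at 6) → ✓
  j=6: antecedent true; consequent fails (none in [7,7]) → ✗
  j=7: antecedent false → ✓
  j=8: antecedent false → ✓
Fails at j=6 → formula fails.

No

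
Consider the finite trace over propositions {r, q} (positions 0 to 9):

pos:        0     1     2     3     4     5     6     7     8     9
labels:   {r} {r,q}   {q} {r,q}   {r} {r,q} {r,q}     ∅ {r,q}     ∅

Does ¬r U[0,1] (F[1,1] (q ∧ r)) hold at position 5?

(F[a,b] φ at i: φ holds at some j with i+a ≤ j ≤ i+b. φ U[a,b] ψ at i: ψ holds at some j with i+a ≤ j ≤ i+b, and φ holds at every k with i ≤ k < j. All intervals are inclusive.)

True

Need some j in [5,6] with F[1,1] (q ∧ r), and ¬r at every k in [5,j-1].
  j=5: F[1,1] (q ∧ r) holds; no prefix to check → satisfied.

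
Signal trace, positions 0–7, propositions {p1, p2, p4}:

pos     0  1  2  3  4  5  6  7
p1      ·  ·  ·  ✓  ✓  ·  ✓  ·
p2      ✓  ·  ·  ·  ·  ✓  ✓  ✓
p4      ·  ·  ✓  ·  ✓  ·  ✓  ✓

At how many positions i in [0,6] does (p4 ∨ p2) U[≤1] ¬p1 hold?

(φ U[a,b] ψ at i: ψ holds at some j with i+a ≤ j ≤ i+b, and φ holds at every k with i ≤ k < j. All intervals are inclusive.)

6

Evaluate at each i in [0,6]:
  i=0: ✓ (rhs at j=0)
  i=1: ✓ (rhs at j=1)
  i=2: ✓ (rhs at j=2)
  i=3: ✗ (no rhs in [3,4])
  i=4: ✓ (rhs at j=5; lhs holds on [4,4])
  i=5: ✓ (rhs at j=5)
  i=6: ✓ (rhs at j=7; lhs holds on [6,6])
Positions where it holds: {0, 1, 2, 4, 5, 6} → 6.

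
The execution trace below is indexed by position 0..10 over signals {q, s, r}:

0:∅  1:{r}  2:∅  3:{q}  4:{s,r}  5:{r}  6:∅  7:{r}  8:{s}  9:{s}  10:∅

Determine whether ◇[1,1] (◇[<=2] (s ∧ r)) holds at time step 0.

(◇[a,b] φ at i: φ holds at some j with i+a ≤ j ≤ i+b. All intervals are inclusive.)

Does not hold

Check ◇[<=2] (s ∧ r) at each j in [1,1]:
  j=1: fails (none in [1,3])
No position in the window satisfies it → formula fails.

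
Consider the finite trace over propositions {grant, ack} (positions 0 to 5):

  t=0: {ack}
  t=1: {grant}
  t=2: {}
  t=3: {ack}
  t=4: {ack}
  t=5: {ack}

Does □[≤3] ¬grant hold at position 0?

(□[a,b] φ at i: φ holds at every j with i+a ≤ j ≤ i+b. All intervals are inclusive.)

Does not hold

Check ¬grant at every j in [0,3]:
  j=0: true
  j=1: false
  j=2: true
  j=3: true
Fails at j=1 → formula fails.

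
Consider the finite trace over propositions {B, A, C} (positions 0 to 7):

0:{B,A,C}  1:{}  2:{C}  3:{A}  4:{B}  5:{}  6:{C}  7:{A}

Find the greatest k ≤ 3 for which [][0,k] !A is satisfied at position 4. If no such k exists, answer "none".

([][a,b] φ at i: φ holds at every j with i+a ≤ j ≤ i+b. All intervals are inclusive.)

2

!A must hold from j=4 onward; find where it first fails.
  j=4: holds
  j=5: holds
  j=6: holds
  j=7: fails
Holds on [4,6], so largest k = 2.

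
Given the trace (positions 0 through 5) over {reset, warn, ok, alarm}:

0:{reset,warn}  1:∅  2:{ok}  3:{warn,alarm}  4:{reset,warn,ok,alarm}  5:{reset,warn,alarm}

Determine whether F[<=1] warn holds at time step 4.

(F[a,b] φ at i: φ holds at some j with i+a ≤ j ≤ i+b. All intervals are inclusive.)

Check warn at each j in [4,5]:
  j=4: true
  j=5: true
Found at j=4 → formula holds.

Holds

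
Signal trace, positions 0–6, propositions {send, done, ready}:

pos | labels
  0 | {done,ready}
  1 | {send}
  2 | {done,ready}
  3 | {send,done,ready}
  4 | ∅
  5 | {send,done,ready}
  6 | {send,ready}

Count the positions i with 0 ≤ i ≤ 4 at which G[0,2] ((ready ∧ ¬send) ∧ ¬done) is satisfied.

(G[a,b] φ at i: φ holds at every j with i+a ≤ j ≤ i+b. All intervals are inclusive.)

0

Evaluate at each i in [0,4]:
  i=0: ✗ (fails at j=0)
  i=1: ✗ (fails at j=1)
  i=2: ✗ (fails at j=2)
  i=3: ✗ (fails at j=3)
  i=4: ✗ (fails at j=4)
Positions where it holds: {} → 0.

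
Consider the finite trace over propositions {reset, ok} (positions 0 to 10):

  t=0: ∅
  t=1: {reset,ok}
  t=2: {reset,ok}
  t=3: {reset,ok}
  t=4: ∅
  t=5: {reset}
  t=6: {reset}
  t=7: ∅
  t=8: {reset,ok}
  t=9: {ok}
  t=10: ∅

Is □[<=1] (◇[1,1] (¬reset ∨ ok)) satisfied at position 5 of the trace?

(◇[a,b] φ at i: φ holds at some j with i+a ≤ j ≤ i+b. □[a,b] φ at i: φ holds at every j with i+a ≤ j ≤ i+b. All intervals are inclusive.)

False

Check ◇[1,1] (¬reset ∨ ok) at every j in [5,6]:
  j=5: fails (none in [6,6])
  j=6: holds (witness at 7)
Fails at j=5 → formula fails.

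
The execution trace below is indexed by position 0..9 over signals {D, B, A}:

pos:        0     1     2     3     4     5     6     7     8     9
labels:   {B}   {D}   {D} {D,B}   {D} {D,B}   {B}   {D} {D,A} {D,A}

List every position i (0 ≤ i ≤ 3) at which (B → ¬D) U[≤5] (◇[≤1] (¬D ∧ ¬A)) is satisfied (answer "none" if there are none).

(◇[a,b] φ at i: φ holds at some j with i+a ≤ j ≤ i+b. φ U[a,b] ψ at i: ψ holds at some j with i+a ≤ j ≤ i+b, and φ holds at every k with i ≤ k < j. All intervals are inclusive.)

0

Evaluate at each i in [0,3]:
  i=0: ✓ (rhs at j=0)
  i=1: ✗ (lhs fails at k=3 before rhs at j=5)
  i=2: ✗ (lhs fails at k=3 before rhs at j=5)
  i=3: ✗ (lhs fails at k=3 before rhs at j=5)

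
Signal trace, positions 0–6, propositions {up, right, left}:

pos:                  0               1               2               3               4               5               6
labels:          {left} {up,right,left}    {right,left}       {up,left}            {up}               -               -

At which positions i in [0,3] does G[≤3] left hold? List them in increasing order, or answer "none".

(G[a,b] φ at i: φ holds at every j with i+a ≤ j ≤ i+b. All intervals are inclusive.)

Evaluate at each i in [0,3]:
  i=0: ✓ (all of [0,3])
  i=1: ✗ (fails at j=4)
  i=2: ✗ (fails at j=4)
  i=3: ✗ (fails at j=4)

0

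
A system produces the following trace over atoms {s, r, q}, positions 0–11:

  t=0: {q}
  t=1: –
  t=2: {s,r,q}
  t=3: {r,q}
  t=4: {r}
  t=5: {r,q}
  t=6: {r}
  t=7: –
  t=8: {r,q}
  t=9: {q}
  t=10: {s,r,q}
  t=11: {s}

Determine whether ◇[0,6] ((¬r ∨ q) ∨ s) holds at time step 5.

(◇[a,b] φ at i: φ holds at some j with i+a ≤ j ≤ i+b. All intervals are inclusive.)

Yes

Check ((¬r ∨ q) ∨ s) at each j in [5,11]:
  j=5: true
  j=6: false
  j=7: true
  j=8: true
  j=9: true
  j=10: true
  j=11: true
Found at j=5 → formula holds.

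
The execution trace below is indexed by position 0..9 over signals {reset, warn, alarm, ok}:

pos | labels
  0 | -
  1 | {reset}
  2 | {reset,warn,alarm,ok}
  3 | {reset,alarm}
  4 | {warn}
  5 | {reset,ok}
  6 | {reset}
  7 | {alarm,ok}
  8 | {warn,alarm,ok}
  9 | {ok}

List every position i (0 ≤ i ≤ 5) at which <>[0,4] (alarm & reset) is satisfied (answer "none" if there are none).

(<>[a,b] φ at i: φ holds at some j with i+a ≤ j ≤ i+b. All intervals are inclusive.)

0, 1, 2, 3

Evaluate at each i in [0,5]:
  i=0: ✓ (witness j=2)
  i=1: ✓ (witness j=2)
  i=2: ✓ (witness j=2)
  i=3: ✓ (witness j=3)
  i=4: ✗ (none in [4,8])
  i=5: ✗ (none in [5,9])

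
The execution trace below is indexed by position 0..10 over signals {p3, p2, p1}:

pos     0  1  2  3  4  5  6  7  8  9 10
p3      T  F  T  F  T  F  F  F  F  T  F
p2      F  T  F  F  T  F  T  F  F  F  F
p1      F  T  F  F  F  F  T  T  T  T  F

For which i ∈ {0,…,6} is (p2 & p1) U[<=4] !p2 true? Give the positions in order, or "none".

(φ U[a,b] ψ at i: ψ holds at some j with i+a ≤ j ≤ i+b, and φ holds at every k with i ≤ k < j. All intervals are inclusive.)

0, 1, 2, 3, 5, 6

Evaluate at each i in [0,6]:
  i=0: ✓ (rhs at j=0)
  i=1: ✓ (rhs at j=2; lhs holds on [1,1])
  i=2: ✓ (rhs at j=2)
  i=3: ✓ (rhs at j=3)
  i=4: ✗ (lhs fails at k=4 before rhs at j=5)
  i=5: ✓ (rhs at j=5)
  i=6: ✓ (rhs at j=7; lhs holds on [6,6])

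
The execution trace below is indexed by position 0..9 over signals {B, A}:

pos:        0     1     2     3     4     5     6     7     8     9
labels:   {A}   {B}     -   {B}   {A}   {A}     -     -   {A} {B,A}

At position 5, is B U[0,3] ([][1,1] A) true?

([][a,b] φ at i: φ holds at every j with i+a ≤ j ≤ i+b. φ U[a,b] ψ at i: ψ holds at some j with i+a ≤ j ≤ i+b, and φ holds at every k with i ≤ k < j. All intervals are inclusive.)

False

Need some j in [5,8] with [][1,1] A, and B at every k in [5,j-1].
  j=5: [][1,1] A — fails at 6.
  j=6: [][1,1] A — fails at 7.
  j=7: [][1,1] A holds, but B fails at k=5 → not this j.
  j=8: [][1,1] A holds, but B fails at k=5 → not this j.
No j in the window works → until fails.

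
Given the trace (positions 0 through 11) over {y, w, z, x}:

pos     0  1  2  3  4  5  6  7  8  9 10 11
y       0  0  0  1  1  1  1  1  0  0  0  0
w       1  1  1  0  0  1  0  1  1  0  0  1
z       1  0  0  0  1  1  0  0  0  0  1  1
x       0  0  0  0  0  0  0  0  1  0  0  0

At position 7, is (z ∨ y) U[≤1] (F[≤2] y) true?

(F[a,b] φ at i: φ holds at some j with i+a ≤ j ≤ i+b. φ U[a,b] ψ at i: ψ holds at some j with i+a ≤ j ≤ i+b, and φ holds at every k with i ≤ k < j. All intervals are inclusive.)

Yes

Need some j in [7,8] with F[≤2] y, and (z ∨ y) at every k in [7,j-1].
  j=7: F[≤2] y holds; no prefix to check → satisfied.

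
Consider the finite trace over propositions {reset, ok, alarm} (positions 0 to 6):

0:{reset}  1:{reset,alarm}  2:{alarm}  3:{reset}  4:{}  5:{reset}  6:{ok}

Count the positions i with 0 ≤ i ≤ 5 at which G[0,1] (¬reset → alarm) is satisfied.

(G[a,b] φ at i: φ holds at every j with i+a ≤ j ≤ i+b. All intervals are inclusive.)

3

Evaluate at each i in [0,5]:
  i=0: ✓ (all of [0,1])
  i=1: ✓ (all of [1,2])
  i=2: ✓ (all of [2,3])
  i=3: ✗ (fails at j=4)
  i=4: ✗ (fails at j=4)
  i=5: ✗ (fails at j=6)
Positions where it holds: {0, 1, 2} → 3.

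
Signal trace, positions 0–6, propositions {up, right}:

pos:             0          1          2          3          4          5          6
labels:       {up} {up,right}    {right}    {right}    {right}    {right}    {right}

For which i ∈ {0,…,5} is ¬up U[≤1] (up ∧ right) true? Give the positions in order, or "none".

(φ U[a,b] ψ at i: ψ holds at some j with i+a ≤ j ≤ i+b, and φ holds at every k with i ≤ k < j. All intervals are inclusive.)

Evaluate at each i in [0,5]:
  i=0: ✗ (lhs fails at k=0 before rhs at j=1)
  i=1: ✓ (rhs at j=1)
  i=2: ✗ (no rhs in [2,3])
  i=3: ✗ (no rhs in [3,4])
  i=4: ✗ (no rhs in [4,5])
  i=5: ✗ (no rhs in [5,6])

1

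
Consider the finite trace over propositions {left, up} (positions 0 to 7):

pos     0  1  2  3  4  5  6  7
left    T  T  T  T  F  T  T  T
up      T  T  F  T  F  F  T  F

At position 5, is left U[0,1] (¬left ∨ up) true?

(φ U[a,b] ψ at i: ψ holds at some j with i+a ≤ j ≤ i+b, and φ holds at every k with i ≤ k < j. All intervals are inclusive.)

Need some j in [5,6] with (¬left ∨ up), and left at every k in [5,j-1].
  j=5: (¬left ∨ up) false.
  j=6: (¬left ∨ up) holds; left holds at every k in [5,5] → satisfied.

Yes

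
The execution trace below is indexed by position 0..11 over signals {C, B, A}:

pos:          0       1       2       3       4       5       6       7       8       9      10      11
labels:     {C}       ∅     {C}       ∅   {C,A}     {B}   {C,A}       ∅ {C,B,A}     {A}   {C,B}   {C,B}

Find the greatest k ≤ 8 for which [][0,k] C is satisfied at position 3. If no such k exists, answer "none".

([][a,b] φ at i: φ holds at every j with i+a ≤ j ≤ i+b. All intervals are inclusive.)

none

C must hold from j=3 onward; find where it first fails.
  j=3: fails → no k works.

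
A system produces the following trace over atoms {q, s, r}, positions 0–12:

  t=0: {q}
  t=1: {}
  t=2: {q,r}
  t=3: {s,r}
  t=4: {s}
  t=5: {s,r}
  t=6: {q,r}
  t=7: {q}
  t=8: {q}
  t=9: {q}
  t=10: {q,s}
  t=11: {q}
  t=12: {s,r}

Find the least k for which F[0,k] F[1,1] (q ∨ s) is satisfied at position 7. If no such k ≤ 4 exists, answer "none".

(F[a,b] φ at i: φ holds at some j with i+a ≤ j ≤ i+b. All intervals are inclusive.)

Scan j = 7,8,… for F[1,1] (q ∨ s):
  j=7: holds
First hit at j=7, so smallest k = 7-7 = 0.

0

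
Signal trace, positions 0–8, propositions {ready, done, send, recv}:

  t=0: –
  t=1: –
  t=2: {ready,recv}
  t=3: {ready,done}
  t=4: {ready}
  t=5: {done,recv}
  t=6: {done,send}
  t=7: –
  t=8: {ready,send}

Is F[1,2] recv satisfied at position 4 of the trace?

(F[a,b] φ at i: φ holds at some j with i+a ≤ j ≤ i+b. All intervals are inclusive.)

Holds

Check recv at each j in [5,6]:
  j=5: true
  j=6: false
Found at j=5 → formula holds.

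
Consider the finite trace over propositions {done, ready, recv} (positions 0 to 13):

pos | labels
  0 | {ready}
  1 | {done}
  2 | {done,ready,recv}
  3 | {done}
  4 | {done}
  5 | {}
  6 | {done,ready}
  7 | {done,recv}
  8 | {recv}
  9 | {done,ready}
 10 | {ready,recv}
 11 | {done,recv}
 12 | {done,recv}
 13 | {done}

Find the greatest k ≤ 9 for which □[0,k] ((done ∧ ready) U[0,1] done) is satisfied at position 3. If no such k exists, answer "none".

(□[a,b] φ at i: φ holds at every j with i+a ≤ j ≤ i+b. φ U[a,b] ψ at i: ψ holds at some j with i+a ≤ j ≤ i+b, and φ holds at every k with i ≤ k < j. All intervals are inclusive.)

((done ∧ ready) U[0,1] done) must hold from j=3 onward; find where it first fails.
  j=3: holds
  j=4: holds
  j=5: fails
Holds on [3,4], so largest k = 1.

1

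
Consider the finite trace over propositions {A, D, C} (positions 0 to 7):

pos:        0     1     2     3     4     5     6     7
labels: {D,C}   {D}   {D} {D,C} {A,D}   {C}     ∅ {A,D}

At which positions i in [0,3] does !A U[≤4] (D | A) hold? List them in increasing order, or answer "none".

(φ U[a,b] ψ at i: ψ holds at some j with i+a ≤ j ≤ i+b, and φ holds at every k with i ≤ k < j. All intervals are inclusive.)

Evaluate at each i in [0,3]:
  i=0: ✓ (rhs at j=0)
  i=1: ✓ (rhs at j=1)
  i=2: ✓ (rhs at j=2)
  i=3: ✓ (rhs at j=3)

0, 1, 2, 3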